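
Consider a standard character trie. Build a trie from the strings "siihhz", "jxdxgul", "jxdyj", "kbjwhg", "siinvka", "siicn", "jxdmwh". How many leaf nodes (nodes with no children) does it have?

7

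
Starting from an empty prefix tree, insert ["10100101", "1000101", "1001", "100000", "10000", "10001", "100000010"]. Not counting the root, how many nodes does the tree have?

19

Count nodes per top-level branch (shared prefixes stored once):
  '1'-branch (10000, 100000, 100000010, 10001, 1000101, 1001, 10100101): 19 nodes
Sum: 19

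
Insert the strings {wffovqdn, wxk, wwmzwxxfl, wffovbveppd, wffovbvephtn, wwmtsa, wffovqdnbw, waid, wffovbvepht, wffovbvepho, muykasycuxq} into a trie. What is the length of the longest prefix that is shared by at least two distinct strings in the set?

11

The deepest shared node is where two words last agree before diverging.
e.g. "wffovbvepht" and "wffovbvephtn" share the prefix "wffovbvepht" of length 11; no pair shares a longer one.
Longest shared-prefix length: 11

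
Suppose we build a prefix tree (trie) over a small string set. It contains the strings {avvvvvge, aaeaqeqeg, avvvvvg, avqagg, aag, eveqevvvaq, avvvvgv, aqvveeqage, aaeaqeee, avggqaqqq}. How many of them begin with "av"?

5

Filter for entries beginning with "av":
Matches: "avggqaqqq", "avqagg", "avvvvgv", "avvvvvg", "avvvvvge"
Count: 5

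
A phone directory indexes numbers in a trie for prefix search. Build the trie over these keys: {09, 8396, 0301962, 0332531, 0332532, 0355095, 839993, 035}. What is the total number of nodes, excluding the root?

26

For each word, the new-node count is its length minus the longest prefix already in the trie:
  "09" → 2 new (0, 9)
  "8396" → 4 new (8, 3, 9, 6)
  "0301962" → prefix "0" already present; 6 new (3, 0, 1, 9, 6, 2)
  "0332531" → prefix "03" already present; 5 new (3, 2, 5, 3, 1)
  "0332532" → prefix "033253" already present; 1 new (2)
  "0355095" → prefix "03" already present; 5 new (5, 5, 0, 9, 5)
  "839993" → prefix "839" already present; 3 new (9, 9, 3)
  "035" → prefix "035" already present; 0 new (none)
Total nodes = 2 + 4 + 6 + 5 + 1 + 5 + 3 + 0 = 26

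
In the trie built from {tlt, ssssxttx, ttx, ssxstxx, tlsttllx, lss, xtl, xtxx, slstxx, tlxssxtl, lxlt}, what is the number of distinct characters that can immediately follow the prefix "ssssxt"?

1

Walk "ssssxt" from the root, arriving at one node.
Distinct next characters after "ssssxt": t.
That node has 1 child edge.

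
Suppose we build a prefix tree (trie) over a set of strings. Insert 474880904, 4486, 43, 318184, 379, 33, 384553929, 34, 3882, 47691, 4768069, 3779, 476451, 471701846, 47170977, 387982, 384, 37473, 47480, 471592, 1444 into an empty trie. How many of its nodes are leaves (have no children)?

20

A leaf is a node with no children — equivalently, the end of a word that is not a proper prefix of any other stored word.
Those words: "1444", "318184", "33", "34", "37473", "3779", "379", "384553929", "387982", "3882", "43", "4486", "471592", "471701846", "47170977", "47480", "474880904", "476451", "4768069", "47691"
Leaf count: 20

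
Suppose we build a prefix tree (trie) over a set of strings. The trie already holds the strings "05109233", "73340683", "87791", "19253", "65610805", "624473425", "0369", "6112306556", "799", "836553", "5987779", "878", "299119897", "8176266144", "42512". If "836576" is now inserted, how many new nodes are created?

2

"8365" is already a path in the trie; the remaining "76" must be added.
Each of the 2 remaining characters creates one node.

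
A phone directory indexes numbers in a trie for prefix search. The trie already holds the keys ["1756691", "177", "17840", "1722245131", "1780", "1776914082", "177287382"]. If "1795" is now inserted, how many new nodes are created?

"17" is already a path in the trie; the remaining "95" must be added.
So 4 − 2 = 2 new nodes.

2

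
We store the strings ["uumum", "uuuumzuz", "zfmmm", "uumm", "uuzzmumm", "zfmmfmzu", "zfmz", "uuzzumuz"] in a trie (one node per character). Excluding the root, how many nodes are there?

32

Trace insertions, counting only characters that open a new branch:
  "uumum" → 5 new (u, u, m, u, m)
  "uuuumzuz" → prefix "uu" already present; 6 new (u, u, m, z, u, z)
  "zfmmm" → 5 new (z, f, m, m, m)
  "uumm" → prefix "uum" already present; 1 new (m)
  "uuzzmumm" → prefix "uu" already present; 6 new (z, z, m, u, m, m)
  "zfmmfmzu" → prefix "zfmm" already present; 4 new (f, m, z, u)
  "zfmz" → prefix "zfm" already present; 1 new (z)
  "uuzzumuz" → prefix "uuzz" already present; 4 new (u, m, u, z)
Total nodes = 5 + 6 + 5 + 1 + 6 + 4 + 1 + 4 = 32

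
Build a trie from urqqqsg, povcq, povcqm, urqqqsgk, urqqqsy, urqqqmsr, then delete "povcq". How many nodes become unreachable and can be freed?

0

A node on "povcq"'s path can go only if nothing else ends at it or branches off below it.
Every node on "povcq" is still needed (e.g. by "povcqm"), so nothing is freed.
Nodes removed: 0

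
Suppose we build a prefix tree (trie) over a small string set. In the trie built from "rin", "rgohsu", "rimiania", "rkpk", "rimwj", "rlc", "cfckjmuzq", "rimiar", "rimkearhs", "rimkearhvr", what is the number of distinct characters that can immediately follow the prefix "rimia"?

2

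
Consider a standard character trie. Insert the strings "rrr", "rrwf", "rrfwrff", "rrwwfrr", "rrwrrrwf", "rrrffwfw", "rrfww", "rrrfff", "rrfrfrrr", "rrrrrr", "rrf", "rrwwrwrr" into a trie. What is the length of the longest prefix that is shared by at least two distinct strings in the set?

5

The deepest shared node is where two words last agree before diverging.
e.g. "rrrfff" and "rrrffwfw" share the prefix "rrrff" of length 5; no pair shares a longer one.
Longest shared-prefix length: 5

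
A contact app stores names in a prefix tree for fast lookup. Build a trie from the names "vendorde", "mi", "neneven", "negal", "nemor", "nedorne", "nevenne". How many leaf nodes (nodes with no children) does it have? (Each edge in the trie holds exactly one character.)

Leaves are exactly the stored words that no other stored word extends.
Those words: "mi", "nedorne", "negal", "nemor", "neneven", "nevenne", "vendorde"
Leaf count: 7

7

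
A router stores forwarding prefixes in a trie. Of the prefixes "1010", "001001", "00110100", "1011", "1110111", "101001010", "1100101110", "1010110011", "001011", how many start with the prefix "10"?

4

Filter for entries beginning with "10":
Words under "10": 1010, 101001010, 1010110011, 1011
Count: 4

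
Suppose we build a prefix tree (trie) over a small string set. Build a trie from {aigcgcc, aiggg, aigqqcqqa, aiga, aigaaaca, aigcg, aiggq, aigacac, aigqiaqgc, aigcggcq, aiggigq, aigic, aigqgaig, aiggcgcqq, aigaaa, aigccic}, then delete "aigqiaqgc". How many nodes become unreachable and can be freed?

A node on "aigqiaqgc"'s path can go only if nothing else ends at it or branches off below it.
The suffix "iaqgc" (5 nodes) is used only by "aigqiaqgc"; the node for "aigq" still has the child "q", so pruning stops there.
Nodes removed: 5

5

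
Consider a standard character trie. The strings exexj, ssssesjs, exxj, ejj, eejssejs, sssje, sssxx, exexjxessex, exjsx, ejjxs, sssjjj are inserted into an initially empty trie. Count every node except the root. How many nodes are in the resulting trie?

Trace insertions, counting only characters that open a new branch:
  "exexj" → 5 new (e, x, e, x, j)
  "ssssesjs" → 8 new (s, s, s, s, e, s, j, s)
  "exxj" → prefix "ex" already present; 2 new (x, j)
  "ejj" → prefix "e" already present; 2 new (j, j)
  "eejssejs" → prefix "e" already present; 7 new (e, j, s, s, e, j, s)
  "sssje" → prefix "sss" already present; 2 new (j, e)
  "sssxx" → prefix "sss" already present; 2 new (x, x)
  "exexjxessex" → prefix "exexj" already present; 6 new (x, e, s, s, e, x)
  "exjsx" → prefix "ex" already present; 3 new (j, s, x)
  "ejjxs" → prefix "ejj" already present; 2 new (x, s)
  "sssjjj" → prefix "sssj" already present; 2 new (j, j)
Total nodes = 5 + 8 + 2 + 2 + 7 + 2 + 2 + 6 + 3 + 2 + 2 = 41

41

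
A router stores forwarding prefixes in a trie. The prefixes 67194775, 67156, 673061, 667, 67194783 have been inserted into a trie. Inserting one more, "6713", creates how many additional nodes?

Walking "6713" from the root, the first 3 characters ("671") follow existing edges; "3" is the first miss.
So 4 − 3 = 1 new nodes.

1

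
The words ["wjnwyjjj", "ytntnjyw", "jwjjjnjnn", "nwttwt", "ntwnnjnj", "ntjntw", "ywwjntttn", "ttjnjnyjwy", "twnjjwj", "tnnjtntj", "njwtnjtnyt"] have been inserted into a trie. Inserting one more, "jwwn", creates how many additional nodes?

"jw" is already a path in the trie; the remaining "wn" must be added.
So 4 − 2 = 2 new nodes.

2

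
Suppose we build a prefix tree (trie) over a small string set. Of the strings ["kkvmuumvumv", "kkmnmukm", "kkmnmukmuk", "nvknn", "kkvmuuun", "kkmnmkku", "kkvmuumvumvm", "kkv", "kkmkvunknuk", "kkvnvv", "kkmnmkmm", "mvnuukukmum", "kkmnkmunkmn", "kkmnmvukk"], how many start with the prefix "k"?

Walk to "k"; the words in its subtree are exactly those with that prefix.
Words under "k": kkmkvunknuk, kkmnkmunkmn, kkmnmkku, kkmnmkmm, kkmnmukm, kkmnmukmuk, kkmnmvukk, kkv, kkvmuumvumv, kkvmuumvumvm, kkvmuuun, kkvnvv
Count: 12

12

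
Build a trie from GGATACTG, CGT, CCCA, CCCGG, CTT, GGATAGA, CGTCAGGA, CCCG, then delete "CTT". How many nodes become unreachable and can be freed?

2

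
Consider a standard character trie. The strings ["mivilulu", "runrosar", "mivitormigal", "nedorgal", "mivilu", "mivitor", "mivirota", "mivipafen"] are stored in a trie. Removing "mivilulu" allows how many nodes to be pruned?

2

A node on "mivilulu"'s path can go only if nothing else ends at it or branches off below it.
The suffix "lu" (2 nodes) is used only by "mivilulu"; "mivilu" is itself a stored word, so pruning stops there.
Nodes removed: 2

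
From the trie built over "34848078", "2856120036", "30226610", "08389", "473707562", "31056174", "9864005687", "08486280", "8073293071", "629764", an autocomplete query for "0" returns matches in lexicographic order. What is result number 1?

08389

Filter for "0…" and sort: "08389", "08486280"
Position 1: 08389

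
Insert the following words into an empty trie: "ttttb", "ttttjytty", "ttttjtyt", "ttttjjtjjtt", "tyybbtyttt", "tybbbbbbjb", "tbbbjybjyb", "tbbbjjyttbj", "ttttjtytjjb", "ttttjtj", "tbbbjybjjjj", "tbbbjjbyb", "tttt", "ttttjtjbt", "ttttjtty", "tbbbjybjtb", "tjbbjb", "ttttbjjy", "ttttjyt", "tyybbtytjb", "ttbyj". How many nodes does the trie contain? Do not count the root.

80

For each word, the new-node count is its length minus the longest prefix already in the trie:
  "ttttb" → 5 new (t, t, t, t, b)
  "ttttjytty" → prefix "tttt" already present; 5 new (j, y, t, t, y)
  "ttttjtyt" → prefix "ttttj" already present; 3 new (t, y, t)
  "ttttjjtjjtt" → prefix "ttttj" already present; 6 new (j, t, j, j, t, t)
  "tyybbtyttt" → prefix "t" already present; 9 new (y, y, b, b, t, y, t, t, t)
  "tybbbbbbjb" → prefix "ty" already present; 8 new (b, b, b, b, b, b, j, b)
  "tbbbjybjyb" → prefix "t" already present; 9 new (b, b, b, j, y, b, j, y, b)
  "tbbbjjyttbj" → prefix "tbbbj" already present; 6 new (j, y, t, t, b, j)
  "ttttjtytjjb" → prefix "ttttjtyt" already present; 3 new (j, j, b)
  "ttttjtj" → prefix "ttttjt" already present; 1 new (j)
  "tbbbjybjjjj" → prefix "tbbbjybj" already present; 3 new (j, j, j)
  "tbbbjjbyb" → prefix "tbbbjj" already present; 3 new (b, y, b)
  "tttt" → prefix "tttt" already present; 0 new (none)
  "ttttjtjbt" → prefix "ttttjtj" already present; 2 new (b, t)
  "ttttjtty" → prefix "ttttjt" already present; 2 new (t, y)
  "tbbbjybjtb" → prefix "tbbbjybj" already present; 2 new (t, b)
  "tjbbjb" → prefix "t" already present; 5 new (j, b, b, j, b)
  "ttttbjjy" → prefix "ttttb" already present; 3 new (j, j, y)
  "ttttjyt" → prefix "ttttjyt" already present; 0 new (none)
  "tyybbtytjb" → prefix "tyybbtyt" already present; 2 new (j, b)
  "ttbyj" → prefix "tt" already present; 3 new (b, y, j)
Total nodes = 5 + 5 + 3 + 6 + 9 + 8 + 9 + 6 + 3 + 1 + 3 + 3 + 0 + 2 + 2 + 2 + 5 + 3 + 0 + 2 + 3 = 80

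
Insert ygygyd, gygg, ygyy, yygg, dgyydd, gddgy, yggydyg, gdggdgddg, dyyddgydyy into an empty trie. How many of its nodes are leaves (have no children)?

Leaves are exactly the stored words that no other stored word extends.
Those words: "dgyydd", "dyyddgydyy", "gddgy", "gdggdgddg", "gygg", "yggydyg", "ygygyd", "ygyy", "yygg"
Leaf count: 9

9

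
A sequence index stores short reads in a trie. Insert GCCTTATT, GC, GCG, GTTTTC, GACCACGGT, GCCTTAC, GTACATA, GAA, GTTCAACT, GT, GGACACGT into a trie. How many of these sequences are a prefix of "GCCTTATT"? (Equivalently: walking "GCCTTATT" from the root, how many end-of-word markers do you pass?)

2

Check each prefix of "GCCTTATT" against the stored set — each match is an end-marker on the path.
Prefixes of the query that are stored words: "GC", "GCCTTATT"
Count: 2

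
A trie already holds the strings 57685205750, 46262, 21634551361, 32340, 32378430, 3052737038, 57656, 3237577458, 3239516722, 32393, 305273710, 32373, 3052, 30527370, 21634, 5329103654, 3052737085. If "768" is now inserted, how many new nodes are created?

3

No existing word starts with "7", so every character of "768" needs a new node.
3 − 0 = 3 new nodes.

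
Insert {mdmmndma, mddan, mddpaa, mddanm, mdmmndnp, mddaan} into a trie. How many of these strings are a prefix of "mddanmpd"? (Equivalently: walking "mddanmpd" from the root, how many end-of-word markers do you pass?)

2

Traverse "mddanmpd" character by character; count nodes along the way that are marked as word ends.
Prefixes of the query that are stored words: "mddan", "mddanm"
Count: 2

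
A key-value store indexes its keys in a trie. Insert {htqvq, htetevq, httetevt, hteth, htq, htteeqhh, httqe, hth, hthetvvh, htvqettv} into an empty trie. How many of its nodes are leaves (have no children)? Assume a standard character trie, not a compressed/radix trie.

8

A leaf is a node with no children — equivalently, the end of a word that is not a proper prefix of any other stored word.
Those words: "htetevq", "hteth", "hthetvvh", "htqvq", "htteeqhh", "httetevt", "httqe", "htvqettv"
Leaf count: 8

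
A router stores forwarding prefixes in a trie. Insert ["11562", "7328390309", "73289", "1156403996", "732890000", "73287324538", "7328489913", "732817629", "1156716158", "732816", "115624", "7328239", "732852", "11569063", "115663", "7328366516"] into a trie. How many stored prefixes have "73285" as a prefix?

Filter for entries beginning with "73285":
Matches: "732852"
Count: 1

1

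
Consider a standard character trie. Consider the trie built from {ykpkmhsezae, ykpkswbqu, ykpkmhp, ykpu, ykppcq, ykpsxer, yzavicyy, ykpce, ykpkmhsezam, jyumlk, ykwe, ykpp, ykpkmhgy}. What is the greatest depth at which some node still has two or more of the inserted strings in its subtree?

The deepest shared node is where two words last agree before diverging.
"ykpkmhsezae" and "ykpkmhsezam" agree on "ykpkmhseza" (10 characters) before diverging; nothing deeper is shared.
Longest shared-prefix length: 10

10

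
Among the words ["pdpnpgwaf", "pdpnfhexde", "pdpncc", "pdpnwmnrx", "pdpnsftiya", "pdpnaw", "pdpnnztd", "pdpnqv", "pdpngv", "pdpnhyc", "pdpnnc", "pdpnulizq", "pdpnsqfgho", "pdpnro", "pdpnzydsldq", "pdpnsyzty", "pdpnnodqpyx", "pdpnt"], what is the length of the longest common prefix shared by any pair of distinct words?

5

The deepest shared node is where two words last agree before diverging.
"pdpnnc" and "pdpnnodqpyx" agree on "pdpnn" (5 characters) before diverging; nothing deeper is shared.
Longest shared-prefix length: 5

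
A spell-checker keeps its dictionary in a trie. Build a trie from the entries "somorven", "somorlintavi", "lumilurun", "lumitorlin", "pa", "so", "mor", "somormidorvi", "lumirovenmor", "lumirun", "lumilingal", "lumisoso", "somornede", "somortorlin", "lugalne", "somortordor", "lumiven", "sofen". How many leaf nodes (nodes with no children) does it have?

A leaf is a node with no children — equivalently, the end of a word that is not a proper prefix of any other stored word.
Those words: "lugalne", "lumilingal", "lumilurun", "lumirovenmor", "lumirun", "lumisoso", "lumitorlin", "lumiven", "mor", "pa", "sofen", "somorlintavi", "somormidorvi", "somornede", "somortordor", "somortorlin", "somorven"
Leaf count: 17

17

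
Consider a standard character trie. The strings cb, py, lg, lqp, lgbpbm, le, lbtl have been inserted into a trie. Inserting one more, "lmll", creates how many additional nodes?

Walking "lmll" from the root, the first 1 characters ("l") follow existing edges; "m" is the first miss.
Each of the 3 remaining characters creates one node.

3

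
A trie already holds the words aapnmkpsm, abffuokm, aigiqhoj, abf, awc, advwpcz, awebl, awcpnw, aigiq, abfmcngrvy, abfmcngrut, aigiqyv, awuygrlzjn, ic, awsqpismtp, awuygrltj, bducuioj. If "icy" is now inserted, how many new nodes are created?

Walking "icy" from the root, the first 2 characters ("ic") follow existing edges; "y" is the first miss.
So 3 − 2 = 1 new nodes.

1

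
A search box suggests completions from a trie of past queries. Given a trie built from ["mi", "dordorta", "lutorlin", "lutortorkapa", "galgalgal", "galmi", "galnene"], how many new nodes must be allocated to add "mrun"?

3

The longest prefix of "mrun" already in the trie is "m" (length 1).
New nodes needed: |"mrun"| − 1 = 4 − 1 = 3.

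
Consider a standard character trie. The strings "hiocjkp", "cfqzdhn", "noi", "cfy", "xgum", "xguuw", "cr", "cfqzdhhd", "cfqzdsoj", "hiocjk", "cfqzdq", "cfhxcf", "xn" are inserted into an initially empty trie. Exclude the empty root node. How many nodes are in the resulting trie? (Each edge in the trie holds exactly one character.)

Insert word by word; a character creates a node only if that edge doesn't already exist:
  "hiocjkp" → 7 new (h, i, o, c, j, k, p)
  "cfqzdhn" → 7 new (c, f, q, z, d, h, n)
  "noi" → 3 new (n, o, i)
  "cfy" → prefix "cf" already present; 1 new (y)
  "xgum" → 4 new (x, g, u, m)
  "xguuw" → prefix "xgu" already present; 2 new (u, w)
  "cr" → prefix "c" already present; 1 new (r)
  "cfqzdhhd" → prefix "cfqzdh" already present; 2 new (h, d)
  "cfqzdsoj" → prefix "cfqzd" already present; 3 new (s, o, j)
  "hiocjk" → prefix "hiocjk" already present; 0 new (none)
  "cfqzdq" → prefix "cfqzd" already present; 1 new (q)
  "cfhxcf" → prefix "cf" already present; 4 new (h, x, c, f)
  "xn" → prefix "x" already present; 1 new (n)
Total nodes = 7 + 7 + 3 + 1 + 4 + 2 + 1 + 2 + 3 + 0 + 1 + 4 + 1 = 36

36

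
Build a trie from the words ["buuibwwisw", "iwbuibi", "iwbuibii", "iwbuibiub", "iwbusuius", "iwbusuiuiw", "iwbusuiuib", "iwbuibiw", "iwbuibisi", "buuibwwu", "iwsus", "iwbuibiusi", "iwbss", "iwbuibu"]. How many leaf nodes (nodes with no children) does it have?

13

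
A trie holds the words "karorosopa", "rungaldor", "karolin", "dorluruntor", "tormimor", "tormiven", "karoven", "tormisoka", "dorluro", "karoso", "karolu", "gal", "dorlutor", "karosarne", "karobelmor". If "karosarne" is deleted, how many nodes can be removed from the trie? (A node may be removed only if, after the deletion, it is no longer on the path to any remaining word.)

4

A node on "karosarne"'s path can go only if nothing else ends at it or branches off below it.
The suffix "arne" (4 nodes) is used only by "karosarne"; the node for "karos" still has the child "o", so pruning stops there.
Nodes removed: 4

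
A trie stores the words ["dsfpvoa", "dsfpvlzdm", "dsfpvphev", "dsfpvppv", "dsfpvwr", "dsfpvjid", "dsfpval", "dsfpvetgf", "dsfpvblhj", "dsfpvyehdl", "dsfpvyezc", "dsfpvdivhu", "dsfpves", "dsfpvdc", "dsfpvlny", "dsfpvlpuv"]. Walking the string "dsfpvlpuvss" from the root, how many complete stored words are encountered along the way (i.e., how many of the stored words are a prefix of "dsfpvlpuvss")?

Traverse "dsfpvlpuvss" character by character; count nodes along the way that are marked as word ends.
Prefixes of the query that are stored words: "dsfpvlpuv"
Count: 1

1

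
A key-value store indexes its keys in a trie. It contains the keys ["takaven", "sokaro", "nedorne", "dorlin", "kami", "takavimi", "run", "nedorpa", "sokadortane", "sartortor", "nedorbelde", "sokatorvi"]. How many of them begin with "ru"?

Filter for entries beginning with "ru":
Matches: "run"
Count: 1

1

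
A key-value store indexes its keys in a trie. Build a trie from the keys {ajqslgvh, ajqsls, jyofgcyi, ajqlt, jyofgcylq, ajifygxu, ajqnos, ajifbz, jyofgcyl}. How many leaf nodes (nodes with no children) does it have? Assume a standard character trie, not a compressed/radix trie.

8

A leaf is a node with no children — equivalently, the end of a word that is not a proper prefix of any other stored word.
Those words: "ajifbz", "ajifygxu", "ajqlt", "ajqnos", "ajqslgvh", "ajqsls", "jyofgcyi", "jyofgcylq"
Leaf count: 8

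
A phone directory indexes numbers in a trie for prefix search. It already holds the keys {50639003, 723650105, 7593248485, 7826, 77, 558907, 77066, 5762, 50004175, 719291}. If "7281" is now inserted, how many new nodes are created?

2

The longest prefix of "7281" already in the trie is "72" (length 2).
New nodes needed: |"7281"| − 2 = 4 − 2 = 2.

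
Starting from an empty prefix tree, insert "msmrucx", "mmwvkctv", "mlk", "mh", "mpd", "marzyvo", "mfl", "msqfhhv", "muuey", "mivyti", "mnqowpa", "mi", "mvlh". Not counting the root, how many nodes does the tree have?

For each word, the new-node count is its length minus the longest prefix already in the trie:
  "msmrucx" → 7 new (m, s, m, r, u, c, x)
  "mmwvkctv" → prefix "m" already present; 7 new (m, w, v, k, c, t, v)
  "mlk" → prefix "m" already present; 2 new (l, k)
  "mh" → prefix "m" already present; 1 new (h)
  "mpd" → prefix "m" already present; 2 new (p, d)
  "marzyvo" → prefix "m" already present; 6 new (a, r, z, y, v, o)
  "mfl" → prefix "m" already present; 2 new (f, l)
  "msqfhhv" → prefix "ms" already present; 5 new (q, f, h, h, v)
  "muuey" → prefix "m" already present; 4 new (u, u, e, y)
  "mivyti" → prefix "m" already present; 5 new (i, v, y, t, i)
  "mnqowpa" → prefix "m" already present; 6 new (n, q, o, w, p, a)
  "mi" → prefix "mi" already present; 0 new (none)
  "mvlh" → prefix "m" already present; 3 new (v, l, h)
Total nodes = 7 + 7 + 2 + 1 + 2 + 6 + 2 + 5 + 4 + 5 + 6 + 0 + 3 = 50

50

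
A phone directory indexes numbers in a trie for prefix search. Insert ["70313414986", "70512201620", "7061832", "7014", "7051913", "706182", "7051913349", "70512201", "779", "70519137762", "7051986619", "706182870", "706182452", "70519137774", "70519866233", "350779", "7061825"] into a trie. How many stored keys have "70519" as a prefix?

6

Walk to "70519"; the words in its subtree are exactly those with that prefix.
Matches: "7051913", "7051913349", "70519137762", "70519137774", "7051986619", "70519866233"
Count: 6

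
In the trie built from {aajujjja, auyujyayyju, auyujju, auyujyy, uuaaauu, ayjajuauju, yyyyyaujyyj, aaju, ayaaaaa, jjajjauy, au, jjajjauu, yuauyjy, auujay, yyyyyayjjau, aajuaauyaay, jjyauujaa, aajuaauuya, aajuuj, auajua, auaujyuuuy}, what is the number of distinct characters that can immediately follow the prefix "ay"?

2

Follow the path "ay" to its node, then look at its outgoing edges.
Characters that immediately follow "ay" among the stored strings: {a, j}.
That node has 2 child edges.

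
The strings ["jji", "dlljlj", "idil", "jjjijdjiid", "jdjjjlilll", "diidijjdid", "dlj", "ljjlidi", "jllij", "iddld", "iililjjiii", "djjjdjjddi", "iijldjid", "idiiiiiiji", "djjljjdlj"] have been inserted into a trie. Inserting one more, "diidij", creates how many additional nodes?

Every character of "diidij" already lies on an existing path (it is a prefix of some stored word).
No new nodes are needed: 0.

0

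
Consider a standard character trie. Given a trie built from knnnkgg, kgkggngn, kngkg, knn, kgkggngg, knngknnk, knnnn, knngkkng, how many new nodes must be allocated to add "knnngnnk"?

4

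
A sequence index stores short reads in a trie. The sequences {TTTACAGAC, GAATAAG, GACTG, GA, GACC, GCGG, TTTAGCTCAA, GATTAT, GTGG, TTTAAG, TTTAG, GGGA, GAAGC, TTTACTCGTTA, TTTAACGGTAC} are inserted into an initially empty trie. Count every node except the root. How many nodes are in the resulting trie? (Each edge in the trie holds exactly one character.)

Insert word by word; a character creates a node only if that edge doesn't already exist:
  "TTTACAGAC" → 9 new (T, T, T, A, C, A, G, A, C)
  "GAATAAG" → 7 new (G, A, A, T, A, A, G)
  "GACTG" → prefix "GA" already present; 3 new (C, T, G)
  "GA" → prefix "GA" already present; 0 new (none)
  "GACC" → prefix "GAC" already present; 1 new (C)
  "GCGG" → prefix "G" already present; 3 new (C, G, G)
  "TTTAGCTCAA" → prefix "TTTA" already present; 6 new (G, C, T, C, A, A)
  "GATTAT" → prefix "GA" already present; 4 new (T, T, A, T)
  "GTGG" → prefix "G" already present; 3 new (T, G, G)
  "TTTAAG" → prefix "TTTA" already present; 2 new (A, G)
  "TTTAG" → prefix "TTTAG" already present; 0 new (none)
  "GGGA" → prefix "G" already present; 3 new (G, G, A)
  "GAAGC" → prefix "GAA" already present; 2 new (G, C)
  "TTTACTCGTTA" → prefix "TTTAC" already present; 6 new (T, C, G, T, T, A)
  "TTTAACGGTAC" → prefix "TTTAA" already present; 6 new (C, G, G, T, A, C)
Total nodes = 9 + 7 + 3 + 0 + 1 + 3 + 6 + 4 + 3 + 2 + 0 + 3 + 2 + 6 + 6 = 55

55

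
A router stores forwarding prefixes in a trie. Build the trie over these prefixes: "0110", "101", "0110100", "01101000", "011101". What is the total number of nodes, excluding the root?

Trie structure (* marks end of a word):
(root)
├─ 0
│  └─ 1
│     └─ 1
│        ├─ 0 *
│        │  └─ 1
│        │     └─ 0
│        │        └─ 0 *
│        │           └─ 0 *
│        └─ 1
│           └─ 0
│              └─ 1 *
└─ 1
   └─ 0
      └─ 1 *
Counting every labelled node above: 14.

14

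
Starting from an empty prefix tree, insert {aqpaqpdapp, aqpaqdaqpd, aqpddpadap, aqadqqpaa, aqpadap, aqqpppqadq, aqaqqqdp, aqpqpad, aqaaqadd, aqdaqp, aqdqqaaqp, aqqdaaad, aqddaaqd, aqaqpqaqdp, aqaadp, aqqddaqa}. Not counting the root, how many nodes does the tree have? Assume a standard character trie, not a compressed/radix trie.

86

Trace insertions, counting only characters that open a new branch:
  "aqpaqpdapp" → 10 new (a, q, p, a, q, p, d, a, p, p)
  "aqpaqdaqpd" → prefix "aqpaq" already present; 5 new (d, a, q, p, d)
  "aqpddpadap" → prefix "aqp" already present; 7 new (d, d, p, a, d, a, p)
  "aqadqqpaa" → prefix "aq" already present; 7 new (a, d, q, q, p, a, a)
  "aqpadap" → prefix "aqpa" already present; 3 new (d, a, p)
  "aqqpppqadq" → prefix "aq" already present; 8 new (q, p, p, p, q, a, d, q)
  "aqaqqqdp" → prefix "aqa" already present; 5 new (q, q, q, d, p)
  "aqpqpad" → prefix "aqp" already present; 4 new (q, p, a, d)
  "aqaaqadd" → prefix "aqa" already present; 5 new (a, q, a, d, d)
  "aqdaqp" → prefix "aq" already present; 4 new (d, a, q, p)
  "aqdqqaaqp" → prefix "aqd" already present; 6 new (q, q, a, a, q, p)
  "aqqdaaad" → prefix "aqq" already present; 5 new (d, a, a, a, d)
  "aqddaaqd" → prefix "aqd" already present; 5 new (d, a, a, q, d)
  "aqaqpqaqdp" → prefix "aqaq" already present; 6 new (p, q, a, q, d, p)
  "aqaadp" → prefix "aqaa" already present; 2 new (d, p)
  "aqqddaqa" → prefix "aqqd" already present; 4 new (d, a, q, a)
Total nodes = 10 + 5 + 7 + 7 + 3 + 8 + 5 + 4 + 5 + 4 + 6 + 5 + 5 + 6 + 2 + 4 = 86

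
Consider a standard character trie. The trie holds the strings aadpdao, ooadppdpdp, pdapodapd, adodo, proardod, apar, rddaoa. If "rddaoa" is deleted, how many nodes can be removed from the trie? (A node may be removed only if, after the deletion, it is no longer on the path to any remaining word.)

6

After clearing the end-marker at "rddaoa", prune upward until reaching a node still needed by another word.
No other word shares any prefix with "rddaoa", so all 6 of its nodes go.
Nodes removed: 6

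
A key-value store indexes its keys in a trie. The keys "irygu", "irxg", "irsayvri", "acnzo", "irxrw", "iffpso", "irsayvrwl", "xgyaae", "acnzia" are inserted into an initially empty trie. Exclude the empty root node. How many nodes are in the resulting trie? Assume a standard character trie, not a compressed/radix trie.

35

For each word, the new-node count is its length minus the longest prefix already in the trie:
  "irygu" → 5 new (i, r, y, g, u)
  "irxg" → prefix "ir" already present; 2 new (x, g)
  "irsayvri" → prefix "ir" already present; 6 new (s, a, y, v, r, i)
  "acnzo" → 5 new (a, c, n, z, o)
  "irxrw" → prefix "irx" already present; 2 new (r, w)
  "iffpso" → prefix "i" already present; 5 new (f, f, p, s, o)
  "irsayvrwl" → prefix "irsayvr" already present; 2 new (w, l)
  "xgyaae" → 6 new (x, g, y, a, a, e)
  "acnzia" → prefix "acnz" already present; 2 new (i, a)
Total nodes = 5 + 2 + 6 + 5 + 2 + 5 + 2 + 6 + 2 = 35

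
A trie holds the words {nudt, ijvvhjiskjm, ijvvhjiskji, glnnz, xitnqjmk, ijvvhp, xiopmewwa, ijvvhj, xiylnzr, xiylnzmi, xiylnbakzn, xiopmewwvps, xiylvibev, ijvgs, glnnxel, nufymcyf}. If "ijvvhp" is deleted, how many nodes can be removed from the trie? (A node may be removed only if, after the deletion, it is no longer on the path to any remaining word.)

After clearing the end-marker at "ijvvhp", prune upward until reaching a node still needed by another word.
The suffix "p" (1 node) is used only by "ijvvhp"; the node for "ijvvh" still has the child "j", so pruning stops there.
Nodes removed: 1

1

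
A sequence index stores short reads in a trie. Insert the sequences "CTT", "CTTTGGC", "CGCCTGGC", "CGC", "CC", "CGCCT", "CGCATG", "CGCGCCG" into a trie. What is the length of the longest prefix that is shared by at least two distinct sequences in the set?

Equivalently: take the maximum, over all pairs, of their longest common prefix length.
"CGCCT" and "CGCCTGGC" agree on "CGCCT" (5 characters) before diverging; nothing deeper is shared.
Longest shared-prefix length: 5

5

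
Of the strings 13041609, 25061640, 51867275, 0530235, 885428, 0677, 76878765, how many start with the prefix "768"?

1

Walk to "768"; the words in its subtree are exactly those with that prefix.
Words under "768": 76878765
Count: 1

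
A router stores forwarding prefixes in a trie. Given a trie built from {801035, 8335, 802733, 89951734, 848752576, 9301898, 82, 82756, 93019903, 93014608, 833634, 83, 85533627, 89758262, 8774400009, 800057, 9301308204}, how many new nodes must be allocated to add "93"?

0

Every character of "93" already lies on an existing path (it is a prefix of some stored word).
No new nodes are needed: 0.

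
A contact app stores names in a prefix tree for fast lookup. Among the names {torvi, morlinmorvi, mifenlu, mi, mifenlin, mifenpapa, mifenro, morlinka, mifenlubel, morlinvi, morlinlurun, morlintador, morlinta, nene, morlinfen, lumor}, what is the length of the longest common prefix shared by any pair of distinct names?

The deepest shared node is where two words last agree before diverging.
e.g. "morlinta" and "morlintador" share the prefix "morlinta" of length 8; no pair shares a longer one.
Longest shared-prefix length: 8

8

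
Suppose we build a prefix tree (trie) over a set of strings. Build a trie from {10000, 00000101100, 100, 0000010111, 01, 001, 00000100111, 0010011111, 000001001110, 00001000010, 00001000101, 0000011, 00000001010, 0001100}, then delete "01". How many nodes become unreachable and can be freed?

1

A node on "01"'s path can go only if nothing else ends at it or branches off below it.
The suffix "1" (1 node) is used only by "01"; the node for "0" still has the child "0", so pruning stops there.
Nodes removed: 1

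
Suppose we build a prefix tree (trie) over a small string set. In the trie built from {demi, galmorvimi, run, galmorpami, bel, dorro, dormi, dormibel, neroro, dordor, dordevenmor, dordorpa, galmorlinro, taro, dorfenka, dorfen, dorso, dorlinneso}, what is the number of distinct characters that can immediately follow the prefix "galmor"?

3

The children of the "galmor" node are the distinct next characters among strings starting with "galmor".
Characters that immediately follow "galmor" among the stored strings: {l, p, v}.
That node has 3 child edges.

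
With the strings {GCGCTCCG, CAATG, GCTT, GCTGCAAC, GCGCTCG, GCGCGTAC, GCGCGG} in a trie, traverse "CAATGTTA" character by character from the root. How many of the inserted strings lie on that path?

1

Check each prefix of "CAATGTTA" against the stored set — each match is an end-marker on the path.
Prefixes of the query that are stored words: "CAATG"
Count: 1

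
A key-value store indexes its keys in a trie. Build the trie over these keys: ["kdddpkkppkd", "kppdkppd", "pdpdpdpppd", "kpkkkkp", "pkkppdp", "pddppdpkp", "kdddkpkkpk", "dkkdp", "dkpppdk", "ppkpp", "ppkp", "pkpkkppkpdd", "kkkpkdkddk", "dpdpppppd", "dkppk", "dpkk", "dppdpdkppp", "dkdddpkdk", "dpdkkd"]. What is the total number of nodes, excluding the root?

113

Count nodes per top-level branch (shared prefixes stored once):
  'd'-branch (dkdddpkdk, dkkdp, dkppk, dkpppdk, dpdkkd, dpdpppppd, dpkk, dppdpdkppp): 39 nodes
  'k'-branch (kdddkpkkpk, kdddpkkppkd, kkkpkdkddk, kpkkkkp, kppdkppd): 38 nodes
  'p'-branch (pddppdpkp, pdpdpdpppd, pkkppdp, pkpkkppkpdd, ppkp, ppkpp): 36 nodes
Sum: 113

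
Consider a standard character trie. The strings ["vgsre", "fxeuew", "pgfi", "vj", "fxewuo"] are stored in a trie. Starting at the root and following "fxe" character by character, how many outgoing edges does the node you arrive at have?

The children of the "fxe" node are the distinct next characters among strings starting with "fxe".
Distinct next characters after "fxe": u, w.
That node has 2 child edges.

2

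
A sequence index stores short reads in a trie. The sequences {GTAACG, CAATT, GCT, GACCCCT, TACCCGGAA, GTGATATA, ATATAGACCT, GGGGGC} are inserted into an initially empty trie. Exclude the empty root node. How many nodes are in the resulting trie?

49

Count nodes per top-level branch (shared prefixes stored once):
  'A'-branch (ATATAGACCT): 10 nodes
  'C'-branch (CAATT): 5 nodes
  'G'-branch (GACCCCT, GCT, GGGGGC, GTAACG, GTGATATA): 25 nodes
  'T'-branch (TACCCGGAA): 9 nodes
Sum: 49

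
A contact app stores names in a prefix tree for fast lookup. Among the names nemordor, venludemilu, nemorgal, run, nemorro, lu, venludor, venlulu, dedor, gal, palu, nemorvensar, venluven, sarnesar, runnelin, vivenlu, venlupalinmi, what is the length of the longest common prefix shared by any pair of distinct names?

6

Equivalently: take the maximum, over all pairs, of their longest common prefix length.
e.g. "venludemilu" and "venludor" share the prefix "venlud" of length 6; no pair shares a longer one.
Longest shared-prefix length: 6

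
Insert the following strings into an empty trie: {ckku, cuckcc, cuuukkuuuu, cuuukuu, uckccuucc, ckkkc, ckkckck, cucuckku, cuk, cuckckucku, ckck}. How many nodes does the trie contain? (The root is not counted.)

Count nodes per top-level branch (shared prefixes stored once):
  'c'-branch (ckck, ckkckck, ckkkc, ckku, cuckcc, cuckckucku, cucuckku, cuk, cuuukkuuuu, cuuukuu): 38 nodes
  'u'-branch (uckccuucc): 9 nodes
Sum: 47

47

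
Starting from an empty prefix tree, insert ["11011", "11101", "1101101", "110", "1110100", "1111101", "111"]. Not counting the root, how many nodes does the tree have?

16

Count nodes per top-level branch (shared prefixes stored once):
  '1'-branch (110, 11011, 1101101, 111, 11101, 1110100, 1111101): 16 nodes
Sum: 16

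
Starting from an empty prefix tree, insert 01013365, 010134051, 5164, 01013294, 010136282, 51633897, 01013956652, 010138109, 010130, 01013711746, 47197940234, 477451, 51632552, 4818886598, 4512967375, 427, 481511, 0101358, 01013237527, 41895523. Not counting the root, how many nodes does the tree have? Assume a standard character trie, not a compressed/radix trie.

101

For each word, the new-node count is its length minus the longest prefix already in the trie:
  "01013365" → 8 new (0, 1, 0, 1, 3, 3, 6, 5)
  "010134051" → prefix "01013" already present; 4 new (4, 0, 5, 1)
  "5164" → 4 new (5, 1, 6, 4)
  "01013294" → prefix "01013" already present; 3 new (2, 9, 4)
  "010136282" → prefix "01013" already present; 4 new (6, 2, 8, 2)
  "51633897" → prefix "516" already present; 5 new (3, 3, 8, 9, 7)
  "01013956652" → prefix "01013" already present; 6 new (9, 5, 6, 6, 5, 2)
  "010138109" → prefix "01013" already present; 4 new (8, 1, 0, 9)
  "010130" → prefix "01013" already present; 1 new (0)
  "01013711746" → prefix "01013" already present; 6 new (7, 1, 1, 7, 4, 6)
  "47197940234" → 11 new (4, 7, 1, 9, 7, 9, 4, 0, 2, 3, 4)
  "477451" → prefix "47" already present; 4 new (7, 4, 5, 1)
  "51632552" → prefix "5163" already present; 4 new (2, 5, 5, 2)
  "4818886598" → prefix "4" already present; 9 new (8, 1, 8, 8, 8, 6, 5, 9, 8)
  "4512967375" → prefix "4" already present; 9 new (5, 1, 2, 9, 6, 7, 3, 7, 5)
  "427" → prefix "4" already present; 2 new (2, 7)
  "481511" → prefix "481" already present; 3 new (5, 1, 1)
  "0101358" → prefix "01013" already present; 2 new (5, 8)
  "01013237527" → prefix "010132" already present; 5 new (3, 7, 5, 2, 7)
  "41895523" → prefix "4" already present; 7 new (1, 8, 9, 5, 5, 2, 3)
Total nodes = 8 + 4 + 4 + 3 + 4 + 5 + 6 + 4 + 1 + 6 + 11 + 4 + 4 + 9 + 9 + 2 + 3 + 2 + 5 + 7 = 101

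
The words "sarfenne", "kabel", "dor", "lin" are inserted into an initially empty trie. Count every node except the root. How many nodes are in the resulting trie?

19

Count nodes per top-level branch (shared prefixes stored once):
  'd'-branch (dor): 3 nodes
  'k'-branch (kabel): 5 nodes
  'l'-branch (lin): 3 nodes
  's'-branch (sarfenne): 8 nodes
Sum: 19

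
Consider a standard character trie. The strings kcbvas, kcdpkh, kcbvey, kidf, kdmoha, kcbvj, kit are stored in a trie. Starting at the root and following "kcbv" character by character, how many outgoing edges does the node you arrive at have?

3

The children of the "kcbv" node are the distinct next characters among strings starting with "kcbv".
Characters that immediately follow "kcbv" among the stored strings: {a, e, j}.
That node has 3 child edges.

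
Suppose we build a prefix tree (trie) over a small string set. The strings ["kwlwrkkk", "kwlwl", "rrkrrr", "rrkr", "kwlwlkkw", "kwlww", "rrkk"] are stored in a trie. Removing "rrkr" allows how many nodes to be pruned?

0

After clearing the end-marker at "rrkr", prune upward until reaching a node still needed by another word.
Every node on "rrkr" is still needed (e.g. by "rrkrrr"), so nothing is freed.
Nodes removed: 0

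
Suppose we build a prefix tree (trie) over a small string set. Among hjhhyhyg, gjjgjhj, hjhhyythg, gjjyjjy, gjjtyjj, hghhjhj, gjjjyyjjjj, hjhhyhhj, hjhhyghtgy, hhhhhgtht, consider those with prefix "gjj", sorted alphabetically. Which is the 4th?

Words with prefix "gjj", in lexicographic order: "gjjgjhj", "gjjjyyjjjj", "gjjtyjj", "gjjyjjy"
The 4th is gjjyjjy.

gjjyjjy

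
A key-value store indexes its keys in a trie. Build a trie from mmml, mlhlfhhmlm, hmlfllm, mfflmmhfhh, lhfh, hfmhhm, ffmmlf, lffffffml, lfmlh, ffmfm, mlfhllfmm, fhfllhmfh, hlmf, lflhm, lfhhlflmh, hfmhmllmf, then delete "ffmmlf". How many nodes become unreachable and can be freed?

After clearing the end-marker at "ffmmlf", prune upward until reaching a node still needed by another word.
The suffix "mlf" (3 nodes) is used only by "ffmmlf"; the node for "ffm" still has the child "f", so pruning stops there.
Nodes removed: 3

3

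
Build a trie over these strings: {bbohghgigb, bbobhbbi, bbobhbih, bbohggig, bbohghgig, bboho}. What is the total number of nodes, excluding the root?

21

Trie structure (* marks end of a word):
(root)
└─ b
   └─ b
      └─ o
         ├─ b
         │  └─ h
         │     └─ b
         │        ├─ b
         │        │  └─ i *
         │        └─ i
         │           └─ h *
         └─ h
            ├─ g
            │  ├─ g
            │  │  └─ i
            │  │     └─ g *
            │  └─ h
            │     └─ g
            │        └─ i
            │           └─ g *
            │              └─ b *
            └─ o *
Counting every labelled node above: 21.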